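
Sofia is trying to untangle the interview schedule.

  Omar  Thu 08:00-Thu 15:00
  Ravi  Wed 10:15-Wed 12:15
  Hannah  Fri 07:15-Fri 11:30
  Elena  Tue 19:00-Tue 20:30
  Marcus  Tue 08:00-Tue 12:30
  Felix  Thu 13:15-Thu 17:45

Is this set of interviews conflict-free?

No

Check each pair: they overlap iff neither finishes before the other starts.
Sorted by start: Marcus, Elena, Ravi, Omar, Felix, Hannah.
Elena starts after Marcus ends — done with Marcus.
Ravi starts after Elena ends — done with Elena.
Omar starts after Ravi ends — done with Ravi.
Felix starts before Omar ends → Omar and Felix overlap.
That's a conflict, so the schedule is not conflict-free.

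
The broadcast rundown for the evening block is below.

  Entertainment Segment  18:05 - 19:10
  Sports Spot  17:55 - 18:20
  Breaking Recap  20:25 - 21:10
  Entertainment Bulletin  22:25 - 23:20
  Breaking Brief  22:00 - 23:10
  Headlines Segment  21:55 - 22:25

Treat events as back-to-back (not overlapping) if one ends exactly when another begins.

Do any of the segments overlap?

Yes

Two intervals overlap when each starts before the other ends.
Sorted by start: Sports Spot, Entertainment Segment, Breaking Recap, Headlines Segment, Breaking Brief, Entertainment Bulletin.
Entertainment Segment starts before Sports Spot ends → Sports Spot and Entertainment Segment overlap.
That's a conflict, so the schedule is not conflict-free.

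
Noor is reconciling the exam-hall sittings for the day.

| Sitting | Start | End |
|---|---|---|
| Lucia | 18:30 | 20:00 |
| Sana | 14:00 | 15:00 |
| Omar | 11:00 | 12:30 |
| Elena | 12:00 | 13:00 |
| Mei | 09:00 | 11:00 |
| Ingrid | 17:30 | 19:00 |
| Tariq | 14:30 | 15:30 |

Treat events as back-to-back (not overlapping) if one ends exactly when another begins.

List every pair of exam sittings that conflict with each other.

Sorted by start: Mei, Omar, Elena, Sana, Tariq, Ingrid, Lucia.
Omar starts exactly when Mei ends (back-to-back, no overlap), so nothing later overlaps Mei either.
Elena starts before Omar ends → Omar and Elena overlap.
Sana starts after Omar ends, so nothing later overlaps Omar either.
Sana starts after Elena ends, so nothing later overlaps Elena either.
Tariq starts before Sana ends → Sana and Tariq overlap.
Ingrid starts after Sana ends, so nothing later overlaps Sana either.
Ingrid starts after Tariq ends, so nothing later overlaps Tariq either.
Lucia starts before Ingrid ends → Ingrid and Lucia overlap.

Elena & Omar, Ingrid & Lucia, Sana & Tariq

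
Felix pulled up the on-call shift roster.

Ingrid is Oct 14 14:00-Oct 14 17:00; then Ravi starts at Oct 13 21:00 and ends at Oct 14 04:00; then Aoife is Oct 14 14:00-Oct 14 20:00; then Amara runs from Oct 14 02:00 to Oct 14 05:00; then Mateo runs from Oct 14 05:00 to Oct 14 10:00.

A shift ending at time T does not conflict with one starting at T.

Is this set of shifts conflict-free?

Sorted by start: Ravi, Amara, Mateo, Ingrid, Aoife.
Amara starts before Ravi ends → Ravi and Amara overlap.
That's a conflict, so the schedule is not conflict-free.

No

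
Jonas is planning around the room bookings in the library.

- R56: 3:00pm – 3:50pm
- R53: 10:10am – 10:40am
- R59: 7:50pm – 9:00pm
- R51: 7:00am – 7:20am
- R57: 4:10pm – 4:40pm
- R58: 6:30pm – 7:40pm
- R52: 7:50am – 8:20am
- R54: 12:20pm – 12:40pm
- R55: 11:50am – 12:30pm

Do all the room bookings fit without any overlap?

Sorted by start: R51, R52, R53, R55, R54, R56, R57, R58, R59.
R52 starts after R51 ends — done with R51.
R53 starts after R52 ends — done with R52.
R55 starts after R53 ends — done with R53.
R54 starts before R55 ends → R55 and R54 overlap.
That's a conflict, so the schedule is not conflict-free.

No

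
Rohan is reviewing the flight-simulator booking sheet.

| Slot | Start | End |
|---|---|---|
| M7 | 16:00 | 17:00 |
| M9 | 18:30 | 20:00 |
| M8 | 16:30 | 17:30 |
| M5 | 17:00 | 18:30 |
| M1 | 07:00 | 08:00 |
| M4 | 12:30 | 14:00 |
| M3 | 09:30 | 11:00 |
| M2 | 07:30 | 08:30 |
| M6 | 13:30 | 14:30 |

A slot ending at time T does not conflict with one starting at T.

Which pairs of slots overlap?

M1 & M2, M4 & M6, M5 & M8, M7 & M8

Sorted by start: M1, M2, M3, M4, M6, M7, M8, M5, M9.
M2 starts before M1 ends → M1 and M2 overlap.
M3 starts after M1 ends; M1 is clear from here.
M3 starts after M2 ends; M2 is clear from here.
M4 starts after M3 ends; M3 is clear from here.
M6 starts before M4 ends → M4 and M6 overlap.
M7 starts after M4 ends; M4 is clear from here.
M7 starts after M6 ends; M6 is clear from here.
M8 starts before M7 ends → M7 and M8 overlap.
M5 starts exactly when M7 ends (back-to-back, no overlap); M7 is clear from here.
M5 starts before M8 ends → M8 and M5 overlap.
M9 starts after M8 ends.
M9 starts exactly when M5 ends (back-to-back, no overlap).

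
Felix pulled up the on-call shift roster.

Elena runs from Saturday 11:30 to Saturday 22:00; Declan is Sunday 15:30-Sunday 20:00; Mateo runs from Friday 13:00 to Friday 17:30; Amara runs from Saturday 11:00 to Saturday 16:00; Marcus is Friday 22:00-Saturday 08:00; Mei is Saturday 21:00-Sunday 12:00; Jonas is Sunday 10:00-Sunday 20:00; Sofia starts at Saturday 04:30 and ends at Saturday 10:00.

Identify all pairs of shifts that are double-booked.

Sorted by start: Mateo, Marcus, Sofia, Amara, Elena, Mei, Jonas, Declan.
Marcus starts after Mateo ends, so Mateo has no further overlaps.
Sofia starts before Marcus ends → Marcus and Sofia overlap.
Amara starts after Marcus ends, so Marcus has no further overlaps.
Amara starts after Sofia ends, so Sofia has no further overlaps.
Elena starts before Amara ends → Amara and Elena overlap.
Mei starts after Amara ends, so Amara has no further overlaps.
Mei starts before Elena ends → Elena and Mei overlap.
Jonas starts after Elena ends, so Elena has no further overlaps.
Jonas starts before Mei ends → Mei and Jonas overlap.
Declan starts after Mei ends.
Declan starts before Jonas ends → Jonas and Declan overlap.

Amara & Elena, Declan & Jonas, Elena & Mei, Jonas & Mei, Marcus & Sofia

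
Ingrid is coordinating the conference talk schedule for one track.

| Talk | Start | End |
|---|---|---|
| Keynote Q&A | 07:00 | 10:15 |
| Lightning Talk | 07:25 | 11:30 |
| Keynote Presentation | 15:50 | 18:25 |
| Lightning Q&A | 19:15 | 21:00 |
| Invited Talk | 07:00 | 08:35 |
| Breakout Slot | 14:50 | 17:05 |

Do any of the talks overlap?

Sorted by start: Invited Talk, Keynote Q&A, Lightning Talk, Breakout Slot, Keynote Presentation, Lightning Q&A.
Keynote Q&A starts before Invited Talk ends → Invited Talk and Keynote Q&A overlap.
That's a conflict, so the schedule is not conflict-free.

Yes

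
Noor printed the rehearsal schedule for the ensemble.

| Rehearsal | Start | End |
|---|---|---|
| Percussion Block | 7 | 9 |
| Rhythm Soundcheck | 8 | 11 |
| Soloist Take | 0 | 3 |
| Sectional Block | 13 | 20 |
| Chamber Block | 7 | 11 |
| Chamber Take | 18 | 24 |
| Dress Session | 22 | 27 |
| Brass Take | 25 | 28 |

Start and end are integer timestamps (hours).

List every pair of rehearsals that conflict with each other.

Check each pair: they overlap iff neither finishes before the other starts.
Sorted by start: Soloist Take, Percussion Block, Chamber Block, Rhythm Soundcheck, Sectional Block, Chamber Take, Dress Session, Brass Take.
Percussion Block starts after Soloist Take ends; Soloist Take is clear from here.
Chamber Block starts before Percussion Block ends → Percussion Block and Chamber Block overlap.
Rhythm Soundcheck starts before Percussion Block ends → Percussion Block and Rhythm Soundcheck overlap.
Sectional Block starts after Percussion Block ends; Percussion Block is clear from here.
Rhythm Soundcheck starts before Chamber Block ends → Chamber Block and Rhythm Soundcheck overlap.
Sectional Block starts after Chamber Block ends; Chamber Block is clear from here.
Sectional Block starts after Rhythm Soundcheck ends; Rhythm Soundcheck is clear from here.
Chamber Take starts before Sectional Block ends → Sectional Block and Chamber Take overlap.
Dress Session starts after Sectional Block ends; Sectional Block is clear from here.
Dress Session starts before Chamber Take ends → Chamber Take and Dress Session overlap.
Brass Take starts after Chamber Take ends.
Brass Take starts before Dress Session ends → Dress Session and Brass Take overlap.

Brass Take & Dress Session, Chamber Block & Percussion Block, Chamber Block & Rhythm Soundcheck, Chamber Take & Dress Session, Chamber Take & Sectional Block, Percussion Block & Rhythm Soundcheck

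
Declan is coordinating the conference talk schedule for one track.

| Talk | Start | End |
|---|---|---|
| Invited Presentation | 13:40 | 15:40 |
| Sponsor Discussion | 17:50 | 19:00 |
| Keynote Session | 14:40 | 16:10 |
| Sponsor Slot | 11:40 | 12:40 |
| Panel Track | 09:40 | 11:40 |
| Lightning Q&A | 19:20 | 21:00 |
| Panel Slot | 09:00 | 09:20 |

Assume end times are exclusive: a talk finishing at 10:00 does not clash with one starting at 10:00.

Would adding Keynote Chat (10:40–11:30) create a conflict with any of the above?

Yes — it overlaps Panel Track

Panel Slot: ends 09:20 at or before Keynote Chat starts 10:40 → clear.
Panel Track: starts 09:40 before Keynote Chat ends 11:30, and ends 11:40 after Keynote Chat starts 10:40 → overlap.
Sponsor Slot: starts 11:40 at or after Keynote Chat ends 11:30 → clear.
Invited Presentation: starts 13:40 at or after Keynote Chat ends 11:30 → clear.
Keynote Session: starts 14:40 at or after Keynote Chat ends 11:30 → clear.
Sponsor Discussion: starts 17:50 at or after Keynote Chat ends 11:30 → clear.
Lightning Q&A: starts 19:20 at or after Keynote Chat ends 11:30 → clear.
Keynote Chat overlaps Panel Track.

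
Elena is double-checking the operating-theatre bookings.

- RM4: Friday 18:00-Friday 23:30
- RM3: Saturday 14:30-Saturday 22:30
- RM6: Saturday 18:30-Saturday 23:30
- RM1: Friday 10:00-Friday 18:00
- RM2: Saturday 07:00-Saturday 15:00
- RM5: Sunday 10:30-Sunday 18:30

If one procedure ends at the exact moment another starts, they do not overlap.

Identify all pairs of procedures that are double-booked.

Sorted by start: RM1, RM4, RM2, RM3, RM6, RM5.
RM4 starts exactly when RM1 ends (back-to-back, no overlap), so nothing later overlaps RM1 either.
RM2 starts after RM4 ends, so nothing later overlaps RM4 either.
RM3 starts before RM2 ends → RM2 and RM3 overlap.
RM6 starts after RM2 ends, so nothing later overlaps RM2 either.
RM6 starts before RM3 ends → RM3 and RM6 overlap.
RM5 starts after RM3 ends.
RM5 starts after RM6 ends.

RM2 & RM3, RM3 & RM6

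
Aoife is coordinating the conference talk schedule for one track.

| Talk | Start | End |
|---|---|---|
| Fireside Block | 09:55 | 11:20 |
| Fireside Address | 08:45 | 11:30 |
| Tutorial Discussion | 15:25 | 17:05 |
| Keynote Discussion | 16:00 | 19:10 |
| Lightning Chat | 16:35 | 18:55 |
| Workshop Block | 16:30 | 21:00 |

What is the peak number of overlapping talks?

4

Sort all start/end points and keep a running count:
08:45 start Fireside Address → 1
09:55 start Fireside Block → 2
11:20 end Fireside Block → 1
11:30 end Fireside Address → 0
15:25 start Tutorial Discussion → 1
16:00 start Keynote Discussion → 2
16:30 start Workshop Block → 3
16:35 start Lightning Chat → 4
17:05 end Tutorial Discussion → 3
18:55 end Lightning Chat → 2
19:10 end Keynote Discussion → 1
21:00 end Workshop Block → 0
Peak is 4, at 16:35 (Keynote Discussion, Lightning Chat, Tutorial Discussion, Workshop Block).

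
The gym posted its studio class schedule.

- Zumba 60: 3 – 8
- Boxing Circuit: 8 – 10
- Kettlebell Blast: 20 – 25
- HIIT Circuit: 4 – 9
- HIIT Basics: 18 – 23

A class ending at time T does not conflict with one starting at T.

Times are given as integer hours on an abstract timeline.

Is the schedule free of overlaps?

Sorted by start: Zumba 60, HIIT Circuit, Boxing Circuit, HIIT Basics, Kettlebell Blast.
HIIT Circuit starts before Zumba 60 ends → Zumba 60 and HIIT Circuit overlap.
That's a conflict, so the schedule is not conflict-free.

No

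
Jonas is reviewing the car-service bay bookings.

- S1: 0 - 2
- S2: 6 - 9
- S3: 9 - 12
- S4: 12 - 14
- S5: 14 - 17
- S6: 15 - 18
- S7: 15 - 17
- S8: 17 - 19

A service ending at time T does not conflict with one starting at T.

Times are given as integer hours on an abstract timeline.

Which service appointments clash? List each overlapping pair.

S5 & S6, S5 & S7, S6 & S7, S6 & S8

Check each pair: they overlap iff neither finishes before the other starts.
Sorted by start: S1, S2, S3, S4, S5, S6, S7, S8.
S2 starts after S1 ends, so S1 has no further overlaps.
S3 starts exactly when S2 ends (back-to-back, no overlap), so S2 has no further overlaps.
S4 starts exactly when S3 ends (back-to-back, no overlap), so S3 has no further overlaps.
S5 starts exactly when S4 ends (back-to-back, no overlap), so S4 has no further overlaps.
S6 starts before S5 ends → S5 and S6 overlap.
S7 starts before S5 ends → S5 and S7 overlap.
S8 starts exactly when S5 ends (back-to-back, no overlap).
S7 starts before S6 ends → S6 and S7 overlap.
S8 starts before S6 ends → S6 and S8 overlap.
S8 starts exactly when S7 ends (back-to-back, no overlap).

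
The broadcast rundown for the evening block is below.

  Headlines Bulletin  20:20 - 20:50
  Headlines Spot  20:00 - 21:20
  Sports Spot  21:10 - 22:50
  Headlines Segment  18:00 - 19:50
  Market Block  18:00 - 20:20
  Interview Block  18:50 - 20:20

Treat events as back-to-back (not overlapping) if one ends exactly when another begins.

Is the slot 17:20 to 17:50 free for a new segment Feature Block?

Yes — the slot is free

Market Block: starts 18:00 at or after Feature Block ends 17:50 → clear.
Headlines Segment: starts 18:00 at or after Feature Block ends 17:50 → clear.
Interview Block: starts 18:50 at or after Feature Block ends 17:50 → clear.
Headlines Spot: starts 20:00 at or after Feature Block ends 17:50 → clear.
Headlines Bulletin: starts 20:20 at or after Feature Block ends 17:50 → clear.
Sports Spot: starts 21:10 at or after Feature Block ends 17:50 → clear.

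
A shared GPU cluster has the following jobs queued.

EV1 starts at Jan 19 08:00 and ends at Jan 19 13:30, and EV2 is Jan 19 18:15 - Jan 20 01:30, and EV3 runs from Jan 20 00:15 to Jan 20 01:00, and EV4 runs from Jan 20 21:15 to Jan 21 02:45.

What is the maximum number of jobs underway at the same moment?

2

Sort all start/end points and keep a running count:
Jan 19 08:00 start EV1 → 1
Jan 19 13:30 end EV1 → 0
Jan 19 18:15 start EV2 → 1
Jan 20 00:15 start EV3 → 2
Jan 20 01:00 end EV3 → 1
Jan 20 01:30 end EV2 → 0
Jan 20 21:15 start EV4 → 1
Jan 21 02:45 end EV4 → 0
Peak is 2, at Jan 20 00:15 (EV2, EV3).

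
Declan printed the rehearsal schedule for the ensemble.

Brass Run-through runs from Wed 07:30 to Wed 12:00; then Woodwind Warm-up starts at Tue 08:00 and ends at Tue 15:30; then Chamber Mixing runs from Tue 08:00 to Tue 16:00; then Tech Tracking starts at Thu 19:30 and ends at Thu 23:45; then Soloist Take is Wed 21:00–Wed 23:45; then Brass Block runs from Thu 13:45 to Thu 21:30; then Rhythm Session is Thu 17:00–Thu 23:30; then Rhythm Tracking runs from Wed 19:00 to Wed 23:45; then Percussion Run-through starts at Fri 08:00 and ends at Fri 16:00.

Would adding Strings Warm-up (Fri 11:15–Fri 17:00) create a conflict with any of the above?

Yes — it overlaps Percussion Run-through

Woodwind Warm-up: ends Tue 15:30 at or before Strings Warm-up starts Fri 11:15 → clear.
Chamber Mixing: ends Tue 16:00 at or before Strings Warm-up starts Fri 11:15 → clear.
Brass Run-through: ends Wed 12:00 at or before Strings Warm-up starts Fri 11:15 → clear.
Rhythm Tracking: ends Wed 23:45 at or before Strings Warm-up starts Fri 11:15 → clear.
Soloist Take: ends Wed 23:45 at or before Strings Warm-up starts Fri 11:15 → clear.
Brass Block: ends Thu 21:30 at or before Strings Warm-up starts Fri 11:15 → clear.
Rhythm Session: ends Thu 23:30 at or before Strings Warm-up starts Fri 11:15 → clear.
Tech Tracking: ends Thu 23:45 at or before Strings Warm-up starts Fri 11:15 → clear.
Percussion Run-through: starts Fri 08:00 before Strings Warm-up ends Fri 17:00, and ends Fri 16:00 after Strings Warm-up starts Fri 11:15 → overlap.
Strings Warm-up overlaps Percussion Run-through.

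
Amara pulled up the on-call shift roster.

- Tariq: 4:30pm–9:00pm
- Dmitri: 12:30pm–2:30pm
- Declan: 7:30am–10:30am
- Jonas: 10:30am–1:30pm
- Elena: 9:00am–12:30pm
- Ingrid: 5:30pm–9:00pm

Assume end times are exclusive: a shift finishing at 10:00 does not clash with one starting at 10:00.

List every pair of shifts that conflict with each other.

Declan & Elena, Dmitri & Jonas, Elena & Jonas, Ingrid & Tariq

Two intervals overlap when each starts before the other ends.
Sorted by start: Declan, Elena, Jonas, Dmitri, Tariq, Ingrid.
Elena starts before Declan ends → Declan and Elena overlap.
Jonas starts exactly when Declan ends (back-to-back, no overlap); Declan is clear from here.
Jonas starts before Elena ends → Elena and Jonas overlap.
Dmitri starts exactly when Elena ends (back-to-back, no overlap); Elena is clear from here.
Dmitri starts before Jonas ends → Jonas and Dmitri overlap.
Tariq starts after Jonas ends; Jonas is clear from here.
Tariq starts after Dmitri ends; Dmitri is clear from here.
Ingrid starts before Tariq ends → Tariq and Ingrid overlap.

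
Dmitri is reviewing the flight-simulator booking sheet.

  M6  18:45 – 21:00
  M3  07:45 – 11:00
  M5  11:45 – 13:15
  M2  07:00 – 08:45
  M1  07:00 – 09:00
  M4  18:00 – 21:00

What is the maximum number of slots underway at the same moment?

Sweep the timeline, counting +1 at each start and −1 at each end (ends before starts at a tie):
07:00 start M1 → 1
07:00 start M2 → 2
07:45 start M3 → 3
08:45 end M2 → 2
09:00 end M1 → 1
11:00 end M3 → 0
11:45 start M5 → 1
13:15 end M5 → 0
18:00 start M4 → 1
18:45 start M6 → 2
21:00 end M4 → 1
21:00 end M6 → 0
Peak is 3, at 07:45 (M1, M2, M3).

3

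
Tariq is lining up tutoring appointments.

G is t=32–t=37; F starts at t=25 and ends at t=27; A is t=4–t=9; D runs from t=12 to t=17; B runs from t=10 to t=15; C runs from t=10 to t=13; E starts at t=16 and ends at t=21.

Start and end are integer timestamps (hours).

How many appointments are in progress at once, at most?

Sweep the timeline, counting +1 at each start and −1 at each end (ends before starts at a tie):
t=4 start A → 1
t=9 end A → 0
t=10 start B → 1
t=10 start C → 2
t=12 start D → 3
t=13 end C → 2
t=15 end B → 1
t=16 start E → 2
t=17 end D → 1
t=21 end E → 0
t=25 start F → 1
t=27 end F → 0
t=32 start G → 1
t=37 end G → 0
Peak is 3, at t=12 (B, C, D).

3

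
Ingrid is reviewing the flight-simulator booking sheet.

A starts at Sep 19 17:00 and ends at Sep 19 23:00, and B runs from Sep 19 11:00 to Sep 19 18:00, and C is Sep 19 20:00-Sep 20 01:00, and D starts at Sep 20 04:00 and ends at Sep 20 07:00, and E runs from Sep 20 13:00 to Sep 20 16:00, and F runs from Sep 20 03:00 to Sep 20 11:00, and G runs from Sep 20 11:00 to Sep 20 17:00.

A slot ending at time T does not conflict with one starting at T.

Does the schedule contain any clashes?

Sorted by start: B, A, C, F, D, G, E.
A starts before B ends → B and A overlap.
That's a conflict, so the schedule is not conflict-free.

Yes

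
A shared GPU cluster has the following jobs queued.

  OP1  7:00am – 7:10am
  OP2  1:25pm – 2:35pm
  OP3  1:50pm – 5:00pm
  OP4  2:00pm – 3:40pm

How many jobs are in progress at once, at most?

3

Walk through starts and ends in time order (an end at T is processed before a start at T):
7:00am start OP1 → 1
7:10am end OP1 → 0
1:25pm start OP2 → 1
1:50pm start OP3 → 2
2:00pm start OP4 → 3
2:35pm end OP2 → 2
3:40pm end OP4 → 1
5:00pm end OP3 → 0
Peak is 3, at 2:00pm (OP2, OP3, OP4).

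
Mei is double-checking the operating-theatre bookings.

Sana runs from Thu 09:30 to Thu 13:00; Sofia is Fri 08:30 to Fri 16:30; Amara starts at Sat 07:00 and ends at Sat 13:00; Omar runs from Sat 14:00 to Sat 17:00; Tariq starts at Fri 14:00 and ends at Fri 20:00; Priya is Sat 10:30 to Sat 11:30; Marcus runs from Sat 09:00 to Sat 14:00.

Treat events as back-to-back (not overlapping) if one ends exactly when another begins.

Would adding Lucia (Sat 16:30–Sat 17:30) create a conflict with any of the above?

Sana: ends Thu 13:00 at or before Lucia starts Sat 16:30 → clear.
Sofia: ends Fri 16:30 at or before Lucia starts Sat 16:30 → clear.
Tariq: ends Fri 20:00 at or before Lucia starts Sat 16:30 → clear.
Amara: ends Sat 13:00 at or before Lucia starts Sat 16:30 → clear.
Marcus: ends Sat 14:00 at or before Lucia starts Sat 16:30 → clear.
Priya: ends Sat 11:30 at or before Lucia starts Sat 16:30 → clear.
Omar: starts Sat 14:00 before Lucia ends Sat 17:30, and ends Sat 17:00 after Lucia starts Sat 16:30 → overlap.
Lucia overlaps Omar.

Yes — it overlaps Omar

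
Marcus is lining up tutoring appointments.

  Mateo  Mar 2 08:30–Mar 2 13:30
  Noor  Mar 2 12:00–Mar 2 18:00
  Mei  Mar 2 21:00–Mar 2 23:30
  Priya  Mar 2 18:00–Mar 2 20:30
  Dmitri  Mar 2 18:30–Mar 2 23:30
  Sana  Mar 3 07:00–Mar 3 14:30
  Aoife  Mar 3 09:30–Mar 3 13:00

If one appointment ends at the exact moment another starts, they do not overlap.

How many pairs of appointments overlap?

4

Sorted by start: Mateo, Noor, Priya, Dmitri, Mei, Sana, Aoife.
Noor starts before Mateo ends → Mateo and Noor overlap.
Priya starts after Mateo ends — done with Mateo.
Priya starts exactly when Noor ends (back-to-back, no overlap) — done with Noor.
Dmitri starts before Priya ends → Priya and Dmitri overlap.
Mei starts after Priya ends — done with Priya.
Mei starts before Dmitri ends → Dmitri and Mei overlap.
Sana starts after Dmitri ends — done with Dmitri.
Sana starts after Mei ends — done with Mei.
Aoife starts before Sana ends → Sana and Aoife overlap.
Overlapping pairs: Aoife & Sana, Dmitri & Mei, Dmitri & Priya, Mateo & Noor — 4 in total.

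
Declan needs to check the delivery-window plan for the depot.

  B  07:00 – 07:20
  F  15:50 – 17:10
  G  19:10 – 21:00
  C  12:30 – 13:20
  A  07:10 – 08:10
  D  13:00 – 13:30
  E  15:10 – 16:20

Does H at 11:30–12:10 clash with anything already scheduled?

No — it doesn't clash with anything

B: ends 07:20 at or before H starts 11:30 → clear.
A: ends 08:10 at or before H starts 11:30 → clear.
C: starts 12:30 at or after H ends 12:10 → clear.
D: starts 13:00 at or after H ends 12:10 → clear.
E: starts 15:10 at or after H ends 12:10 → clear.
F: starts 15:50 at or after H ends 12:10 → clear.
G: starts 19:10 at or after H ends 12:10 → clear.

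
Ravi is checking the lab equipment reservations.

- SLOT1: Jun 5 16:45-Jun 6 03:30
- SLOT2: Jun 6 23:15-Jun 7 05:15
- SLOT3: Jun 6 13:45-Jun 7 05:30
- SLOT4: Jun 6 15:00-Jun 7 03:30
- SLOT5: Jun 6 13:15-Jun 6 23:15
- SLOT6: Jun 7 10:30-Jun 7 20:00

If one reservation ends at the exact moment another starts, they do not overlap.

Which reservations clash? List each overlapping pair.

SLOT2 & SLOT3, SLOT2 & SLOT4, SLOT3 & SLOT4, SLOT3 & SLOT5, SLOT4 & SLOT5

Sorted by start: SLOT1, SLOT5, SLOT3, SLOT4, SLOT2, SLOT6.
SLOT5 starts after SLOT1 ends, so nothing later overlaps SLOT1 either.
SLOT3 starts before SLOT5 ends → SLOT5 and SLOT3 overlap.
SLOT4 starts before SLOT5 ends → SLOT5 and SLOT4 overlap.
SLOT2 starts exactly when SLOT5 ends (back-to-back, no overlap), so nothing later overlaps SLOT5 either.
SLOT4 starts before SLOT3 ends → SLOT3 and SLOT4 overlap.
SLOT2 starts before SLOT3 ends → SLOT3 and SLOT2 overlap.
SLOT6 starts after SLOT3 ends.
SLOT2 starts before SLOT4 ends → SLOT4 and SLOT2 overlap.
SLOT6 starts after SLOT4 ends.
SLOT6 starts after SLOT2 ends.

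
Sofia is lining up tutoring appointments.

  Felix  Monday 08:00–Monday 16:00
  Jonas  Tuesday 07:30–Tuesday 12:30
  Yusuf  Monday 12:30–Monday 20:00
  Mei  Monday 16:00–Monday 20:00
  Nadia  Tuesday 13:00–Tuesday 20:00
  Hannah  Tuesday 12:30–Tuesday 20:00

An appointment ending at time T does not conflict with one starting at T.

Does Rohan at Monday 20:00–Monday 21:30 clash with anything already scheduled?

No — it doesn't clash with anything

Felix: ends Monday 16:00 at or before Rohan starts Monday 20:00 → clear.
Yusuf: ends Monday 20:00 at or before Rohan starts Monday 20:00 → clear.
Mei: ends Monday 20:00 at or before Rohan starts Monday 20:00 → clear.
Jonas: starts Tuesday 07:30 at or after Rohan ends Monday 21:30 → clear.
Hannah: starts Tuesday 12:30 at or after Rohan ends Monday 21:30 → clear.
Nadia: starts Tuesday 13:00 at or after Rohan ends Monday 21:30 → clear.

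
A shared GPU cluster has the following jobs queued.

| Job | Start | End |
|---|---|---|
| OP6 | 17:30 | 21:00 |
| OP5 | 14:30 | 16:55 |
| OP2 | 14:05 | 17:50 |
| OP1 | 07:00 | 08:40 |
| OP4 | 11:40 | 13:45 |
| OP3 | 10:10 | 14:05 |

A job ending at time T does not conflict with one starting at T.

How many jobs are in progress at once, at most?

Walk through starts and ends in time order (an end at T is processed before a start at T):
07:00 start OP1 → 1
08:40 end OP1 → 0
10:10 start OP3 → 1
11:40 start OP4 → 2
13:45 end OP4 → 1
14:05 end OP3 → 0
14:05 start OP2 → 1
14:30 start OP5 → 2
16:55 end OP5 → 1
17:30 start OP6 → 2
17:50 end OP2 → 1
21:00 end OP6 → 0
Peak is 2, at 11:40 (OP3, OP4).

2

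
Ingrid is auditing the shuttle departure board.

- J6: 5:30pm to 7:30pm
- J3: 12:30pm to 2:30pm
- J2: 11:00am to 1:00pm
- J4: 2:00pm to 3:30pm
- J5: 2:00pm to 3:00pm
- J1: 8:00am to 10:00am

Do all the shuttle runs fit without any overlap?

Sorted by start: J1, J2, J3, J4, J5, J6.
J2 starts after J1 ends; J1 is clear from here.
J3 starts before J2 ends → J2 and J3 overlap.
That's a conflict, so the schedule is not conflict-free.

No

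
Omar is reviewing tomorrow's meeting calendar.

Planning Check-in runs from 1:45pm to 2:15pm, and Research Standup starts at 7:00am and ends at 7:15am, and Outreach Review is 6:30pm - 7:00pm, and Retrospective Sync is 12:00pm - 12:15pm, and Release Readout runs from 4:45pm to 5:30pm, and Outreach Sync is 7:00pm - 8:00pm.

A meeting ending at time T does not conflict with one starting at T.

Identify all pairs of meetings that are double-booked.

Sorted by start: Research Standup, Retrospective Sync, Planning Check-in, Release Readout, Outreach Review, Outreach Sync.
Retrospective Sync starts after Research Standup ends — done with Research Standup.
Planning Check-in starts after Retrospective Sync ends — done with Retrospective Sync.
Release Readout starts after Planning Check-in ends — done with Planning Check-in.
Outreach Review starts after Release Readout ends — done with Release Readout.
Outreach Sync starts exactly when Outreach Review ends (back-to-back, no overlap).

none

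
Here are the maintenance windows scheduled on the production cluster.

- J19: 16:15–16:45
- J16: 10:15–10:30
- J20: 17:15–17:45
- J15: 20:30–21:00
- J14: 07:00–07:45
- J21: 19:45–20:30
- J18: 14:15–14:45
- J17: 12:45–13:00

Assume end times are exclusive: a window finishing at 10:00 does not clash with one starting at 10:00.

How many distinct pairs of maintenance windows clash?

0

Sorted by start: J14, J16, J17, J18, J19, J20, J21, J15.
J16 starts after J14 ends — done with J14.
J17 starts after J16 ends — done with J16.
J18 starts after J17 ends — done with J17.
J19 starts after J18 ends — done with J18.
J20 starts after J19 ends — done with J19.
J21 starts after J20 ends — done with J20.
J15 starts exactly when J21 ends (back-to-back, no overlap).
No pair overlaps.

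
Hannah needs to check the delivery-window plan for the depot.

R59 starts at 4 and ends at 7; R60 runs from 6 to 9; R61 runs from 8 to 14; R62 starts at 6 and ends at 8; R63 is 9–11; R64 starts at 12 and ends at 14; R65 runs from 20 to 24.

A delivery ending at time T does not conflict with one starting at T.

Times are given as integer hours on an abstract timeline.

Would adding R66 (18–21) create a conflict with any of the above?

R59: ends 7 at or before R66 starts 18 → clear.
R60: ends 9 at or before R66 starts 18 → clear.
R62: ends 8 at or before R66 starts 18 → clear.
R61: ends 14 at or before R66 starts 18 → clear.
R63: ends 11 at or before R66 starts 18 → clear.
R64: ends 14 at or before R66 starts 18 → clear.
R65: starts 20 before R66 ends 21, and ends 24 after R66 starts 18 → overlap.
R66 overlaps R65.

Yes — it overlaps R65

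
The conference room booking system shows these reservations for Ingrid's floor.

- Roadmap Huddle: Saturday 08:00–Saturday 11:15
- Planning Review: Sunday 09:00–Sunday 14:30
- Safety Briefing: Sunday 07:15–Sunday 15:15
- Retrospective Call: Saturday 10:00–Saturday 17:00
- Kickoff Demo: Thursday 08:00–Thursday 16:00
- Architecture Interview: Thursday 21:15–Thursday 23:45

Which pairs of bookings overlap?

Two intervals overlap when each starts before the other ends.
Sorted by start: Kickoff Demo, Architecture Interview, Roadmap Huddle, Retrospective Call, Safety Briefing, Planning Review.
Architecture Interview starts after Kickoff Demo ends, so nothing later overlaps Kickoff Demo either.
Roadmap Huddle starts after Architecture Interview ends, so nothing later overlaps Architecture Interview either.
Retrospective Call starts before Roadmap Huddle ends → Roadmap Huddle and Retrospective Call overlap.
Safety Briefing starts after Roadmap Huddle ends, so nothing later overlaps Roadmap Huddle either.
Safety Briefing starts after Retrospective Call ends, so nothing later overlaps Retrospective Call either.
Planning Review starts before Safety Briefing ends → Safety Briefing and Planning Review overlap.

Planning Review & Safety Briefing, Retrospective Call & Roadmap Huddle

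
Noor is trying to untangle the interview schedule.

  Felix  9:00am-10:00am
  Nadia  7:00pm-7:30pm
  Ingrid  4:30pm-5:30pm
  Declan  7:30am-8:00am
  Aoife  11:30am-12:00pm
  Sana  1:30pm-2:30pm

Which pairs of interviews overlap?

Sorted by start: Declan, Felix, Aoife, Sana, Ingrid, Nadia.
Felix starts after Declan ends, so nothing later overlaps Declan either.
Aoife starts after Felix ends, so nothing later overlaps Felix either.
Sana starts after Aoife ends, so nothing later overlaps Aoife either.
Ingrid starts after Sana ends, so nothing later overlaps Sana either.
Nadia starts after Ingrid ends.

none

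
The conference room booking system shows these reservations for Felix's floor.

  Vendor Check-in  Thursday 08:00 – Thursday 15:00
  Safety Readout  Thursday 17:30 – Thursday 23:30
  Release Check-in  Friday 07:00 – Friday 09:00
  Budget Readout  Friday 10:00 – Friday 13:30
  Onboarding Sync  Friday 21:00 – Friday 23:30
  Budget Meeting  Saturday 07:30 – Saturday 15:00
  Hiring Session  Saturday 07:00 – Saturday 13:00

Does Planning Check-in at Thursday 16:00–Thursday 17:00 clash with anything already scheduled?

Vendor Check-in: ends Thursday 15:00 at or before Planning Check-in starts Thursday 16:00 → clear.
Safety Readout: starts Thursday 17:30 at or after Planning Check-in ends Thursday 17:00 → clear.
Release Check-in: starts Friday 07:00 at or after Planning Check-in ends Thursday 17:00 → clear.
Budget Readout: starts Friday 10:00 at or after Planning Check-in ends Thursday 17:00 → clear.
Onboarding Sync: starts Friday 21:00 at or after Planning Check-in ends Thursday 17:00 → clear.
Hiring Session: starts Saturday 07:00 at or after Planning Check-in ends Thursday 17:00 → clear.
Budget Meeting: starts Saturday 07:30 at or after Planning Check-in ends Thursday 17:00 → clear.

No — it doesn't clash with anything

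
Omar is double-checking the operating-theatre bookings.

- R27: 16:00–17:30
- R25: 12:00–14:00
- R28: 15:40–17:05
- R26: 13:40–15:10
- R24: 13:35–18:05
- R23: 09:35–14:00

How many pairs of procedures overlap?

9

Two intervals overlap when each starts before the other ends.
Sorted by start: R23, R25, R24, R26, R28, R27.
R25 starts before R23 ends → R23 and R25 overlap.
R24 starts before R23 ends → R23 and R24 overlap.
R26 starts before R23 ends → R23 and R26 overlap.
R28 starts after R23 ends, so nothing later overlaps R23 either.
R24 starts before R25 ends → R25 and R24 overlap.
R26 starts before R25 ends → R25 and R26 overlap.
R28 starts after R25 ends, so nothing later overlaps R25 either.
R26 starts before R24 ends → R24 and R26 overlap.
R28 starts before R24 ends → R24 and R28 overlap.
R27 starts before R24 ends → R24 and R27 overlap.
R28 starts after R26 ends, so nothing later overlaps R26 either.
R27 starts before R28 ends → R28 and R27 overlap.
Overlapping pairs: R23 & R24, R23 & R25, R23 & R26, R24 & R25, R24 & R26, R24 & R27, R24 & R28, R25 & R26, R27 & R28 — 9 in total.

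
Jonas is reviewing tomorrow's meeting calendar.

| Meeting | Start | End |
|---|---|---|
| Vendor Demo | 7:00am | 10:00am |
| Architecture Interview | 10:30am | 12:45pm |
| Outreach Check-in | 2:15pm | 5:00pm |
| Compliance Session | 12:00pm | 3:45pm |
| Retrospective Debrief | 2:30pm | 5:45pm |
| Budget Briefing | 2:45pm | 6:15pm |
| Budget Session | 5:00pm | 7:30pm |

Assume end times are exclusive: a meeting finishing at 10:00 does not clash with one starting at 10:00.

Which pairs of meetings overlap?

Sorted by start: Vendor Demo, Architecture Interview, Compliance Session, Outreach Check-in, Retrospective Debrief, Budget Briefing, Budget Session.
Architecture Interview starts after Vendor Demo ends, so Vendor Demo has no further overlaps.
Compliance Session starts before Architecture Interview ends → Architecture Interview and Compliance Session overlap.
Outreach Check-in starts after Architecture Interview ends, so Architecture Interview has no further overlaps.
Outreach Check-in starts before Compliance Session ends → Compliance Session and Outreach Check-in overlap.
Retrospective Debrief starts before Compliance Session ends → Compliance Session and Retrospective Debrief overlap.
Budget Briefing starts before Compliance Session ends → Compliance Session and Budget Briefing overlap.
Budget Session starts after Compliance Session ends.
Retrospective Debrief starts before Outreach Check-in ends → Outreach Check-in and Retrospective Debrief overlap.
Budget Briefing starts before Outreach Check-in ends → Outreach Check-in and Budget Briefing overlap.
Budget Session starts exactly when Outreach Check-in ends (back-to-back, no overlap).
Budget Briefing starts before Retrospective Debrief ends → Retrospective Debrief and Budget Briefing overlap.
Budget Session starts before Retrospective Debrief ends → Retrospective Debrief and Budget Session overlap.
Budget Session starts before Budget Briefing ends → Budget Briefing and Budget Session overlap.

Architecture Interview & Compliance Session, Budget Briefing & Budget Session, Budget Briefing & Compliance Session, Budget Briefing & Outreach Check-in, Budget Briefing & Retrospective Debrief, Budget Session & Retrospective Debrief, Compliance Session & Outreach Check-in, Compliance Session & Retrospective Debrief, Outreach Check-in & Retrospective Debrief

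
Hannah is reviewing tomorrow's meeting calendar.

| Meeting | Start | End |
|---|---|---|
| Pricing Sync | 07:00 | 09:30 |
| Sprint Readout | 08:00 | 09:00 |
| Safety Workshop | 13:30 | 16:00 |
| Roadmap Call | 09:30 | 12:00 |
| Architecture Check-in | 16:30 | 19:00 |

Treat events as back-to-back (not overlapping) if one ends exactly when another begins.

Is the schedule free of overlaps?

No

Sorted by start: Pricing Sync, Sprint Readout, Roadmap Call, Safety Workshop, Architecture Check-in.
Sprint Readout starts before Pricing Sync ends → Pricing Sync and Sprint Readout overlap.
That's a conflict, so the schedule is not conflict-free.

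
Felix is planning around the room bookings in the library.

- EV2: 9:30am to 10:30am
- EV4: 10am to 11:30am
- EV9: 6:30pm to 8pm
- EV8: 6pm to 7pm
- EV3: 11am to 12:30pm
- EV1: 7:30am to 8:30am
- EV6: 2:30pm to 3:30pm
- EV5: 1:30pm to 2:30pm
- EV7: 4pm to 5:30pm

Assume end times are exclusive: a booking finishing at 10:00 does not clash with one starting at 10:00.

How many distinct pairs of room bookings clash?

3

Sorted by start: EV1, EV2, EV4, EV3, EV5, EV6, EV7, EV8, EV9.
EV2 starts after EV1 ends, so EV1 has no further overlaps.
EV4 starts before EV2 ends → EV2 and EV4 overlap.
EV3 starts after EV2 ends, so EV2 has no further overlaps.
EV3 starts before EV4 ends → EV4 and EV3 overlap.
EV5 starts after EV4 ends, so EV4 has no further overlaps.
EV5 starts after EV3 ends, so EV3 has no further overlaps.
EV6 starts exactly when EV5 ends (back-to-back, no overlap), so EV5 has no further overlaps.
EV7 starts after EV6 ends, so EV6 has no further overlaps.
EV8 starts after EV7 ends, so EV7 has no further overlaps.
EV9 starts before EV8 ends → EV8 and EV9 overlap.
Overlapping pairs: EV2 & EV4, EV3 & EV4, EV8 & EV9 — 3 in total.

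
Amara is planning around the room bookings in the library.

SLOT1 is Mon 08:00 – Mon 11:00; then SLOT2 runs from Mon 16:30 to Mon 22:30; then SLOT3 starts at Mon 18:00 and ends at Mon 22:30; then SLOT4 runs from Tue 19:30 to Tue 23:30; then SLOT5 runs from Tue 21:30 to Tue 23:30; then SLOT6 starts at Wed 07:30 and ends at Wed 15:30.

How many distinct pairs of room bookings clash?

Check each pair: they overlap iff neither finishes before the other starts.
Sorted by start: SLOT1, SLOT2, SLOT3, SLOT4, SLOT5, SLOT6.
SLOT2 starts after SLOT1 ends — done with SLOT1.
SLOT3 starts before SLOT2 ends → SLOT2 and SLOT3 overlap.
SLOT4 starts after SLOT2 ends — done with SLOT2.
SLOT4 starts after SLOT3 ends — done with SLOT3.
SLOT5 starts before SLOT4 ends → SLOT4 and SLOT5 overlap.
SLOT6 starts after SLOT4 ends.
SLOT6 starts after SLOT5 ends.
Overlapping pairs: SLOT2 & SLOT3, SLOT4 & SLOT5 — 2 in total.

2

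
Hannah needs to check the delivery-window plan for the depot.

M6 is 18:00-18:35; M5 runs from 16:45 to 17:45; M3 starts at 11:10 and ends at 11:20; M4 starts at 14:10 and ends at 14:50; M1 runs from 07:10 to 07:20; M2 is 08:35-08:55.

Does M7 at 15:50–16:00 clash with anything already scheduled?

No — it doesn't clash with anything

M1: ends 07:20 at or before M7 starts 15:50 → clear.
M2: ends 08:55 at or before M7 starts 15:50 → clear.
M3: ends 11:20 at or before M7 starts 15:50 → clear.
M4: ends 14:50 at or before M7 starts 15:50 → clear.
M5: starts 16:45 at or after M7 ends 16:00 → clear.
M6: starts 18:00 at or after M7 ends 16:00 → clear.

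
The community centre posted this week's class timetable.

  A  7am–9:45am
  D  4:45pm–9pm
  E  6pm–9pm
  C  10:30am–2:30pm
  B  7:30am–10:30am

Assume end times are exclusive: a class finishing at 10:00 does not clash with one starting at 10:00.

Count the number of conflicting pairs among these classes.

2

Sorted by start: A, B, C, D, E.
B starts before A ends → A and B overlap.
C starts after A ends — done with A.
C starts exactly when B ends (back-to-back, no overlap) — done with B.
D starts after C ends — done with C.
E starts before D ends → D and E overlap.
Overlapping pairs: A & B, D & E — 2 in total.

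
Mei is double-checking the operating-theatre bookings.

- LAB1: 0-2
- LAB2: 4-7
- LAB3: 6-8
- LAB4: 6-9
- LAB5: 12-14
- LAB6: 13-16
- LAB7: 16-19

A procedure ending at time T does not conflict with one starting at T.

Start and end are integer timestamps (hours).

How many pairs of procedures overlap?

Two intervals overlap when each starts before the other ends.
Sorted by start: LAB1, LAB2, LAB3, LAB4, LAB5, LAB6, LAB7.
LAB2 starts after LAB1 ends, so LAB1 has no further overlaps.
LAB3 starts before LAB2 ends → LAB2 and LAB3 overlap.
LAB4 starts before LAB2 ends → LAB2 and LAB4 overlap.
LAB5 starts after LAB2 ends, so LAB2 has no further overlaps.
LAB4 starts before LAB3 ends → LAB3 and LAB4 overlap.
LAB5 starts after LAB3 ends, so LAB3 has no further overlaps.
LAB5 starts after LAB4 ends, so LAB4 has no further overlaps.
LAB6 starts before LAB5 ends → LAB5 and LAB6 overlap.
LAB7 starts after LAB5 ends.
LAB7 starts exactly when LAB6 ends (back-to-back, no overlap).
Overlapping pairs: LAB2 & LAB3, LAB2 & LAB4, LAB3 & LAB4, LAB5 & LAB6 — 4 in total.

4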